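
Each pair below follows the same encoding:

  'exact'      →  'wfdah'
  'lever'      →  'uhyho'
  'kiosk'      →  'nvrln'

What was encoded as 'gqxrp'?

mound

The output letters match the input read backwards, each shifted +3: exact reversed is tcaxe. The word is reversed, then every letter is shifted forward by 3.
Decoding gqxrp: shift back: g−3=d, q−3=n, x−3=u, r−3=o, p−3=m → dnuom; then reverse → mound.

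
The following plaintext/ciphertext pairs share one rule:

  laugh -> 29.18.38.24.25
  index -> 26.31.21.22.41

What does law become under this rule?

29.18.40

l is letter #12 and maps to 29: an offset of 17. Each letter is replaced by its alphabet position (a=1..z=26) + 17.
Applying it to law: l=12→29, a=1→18, w=23→40.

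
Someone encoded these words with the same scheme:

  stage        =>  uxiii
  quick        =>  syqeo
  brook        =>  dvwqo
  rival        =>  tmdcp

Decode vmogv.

The shifts repeat in a cycle of length 3: positions 0,1,… shift by +2, +4, +8, then the pattern repeats.
Decoding vmogv: v−2=t, m−4=i, o−8=g, g−2=e, v−4=r.

tiger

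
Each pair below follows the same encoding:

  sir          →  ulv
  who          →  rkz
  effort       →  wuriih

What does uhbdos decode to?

player

The output letters match the input read backwards, each shifted +3: sir reversed is ris. The word is reversed, then every letter is shifted forward by 3.
Undoing it on uhbdos: shift back: u−3=r, h−3=e, b−3=y, d−3=a, o−3=l, s−3=p → reyalp; then reverse → player.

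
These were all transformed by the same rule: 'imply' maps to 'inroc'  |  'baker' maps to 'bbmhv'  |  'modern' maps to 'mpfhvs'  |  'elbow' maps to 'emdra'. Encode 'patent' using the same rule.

In imply: i→i is +0, m→n is +1, p→r is +2, l→o is +3 — the shift increases by 1 each position. Letter i (0-indexed) is shifted by i+0, so successive shifts are 0, 1, 2, ….
On patent: p+0=p, a+1=b, t+2=v, e+3=h, n+4=r, t+5=y.

pbvhry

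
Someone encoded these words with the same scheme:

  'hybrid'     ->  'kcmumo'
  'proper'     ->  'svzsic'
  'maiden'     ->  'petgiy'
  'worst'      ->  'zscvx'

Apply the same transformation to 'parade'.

secdhp

The shifts repeat in a cycle of length 3: positions 0,1,… shift by +3, +4, +11, then the pattern repeats.
On parade: p+3=s, a+4=e, r+11=c, a+3=d, d+4=h, e+11=p.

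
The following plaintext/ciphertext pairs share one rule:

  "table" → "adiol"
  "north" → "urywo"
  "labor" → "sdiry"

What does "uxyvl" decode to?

The shifts repeat in a cycle of length 2: positions 0,1,… shift by +7, +3, then the pattern repeats.
Decoding uxyvl: u−7=n, x−3=u, y−7=r, v−3=s, l−7=e.

nurse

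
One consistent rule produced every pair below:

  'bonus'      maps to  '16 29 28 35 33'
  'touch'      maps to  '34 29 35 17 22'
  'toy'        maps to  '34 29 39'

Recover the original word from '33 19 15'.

Each letter is replaced by its alphabet position (a=1..z=26) + 14.
Reversing it on 33 19 15: 33→(33−14)÷1=19=s, 19→(19−14)÷1=5=e, 15→(15−14)÷1=1=a.

sea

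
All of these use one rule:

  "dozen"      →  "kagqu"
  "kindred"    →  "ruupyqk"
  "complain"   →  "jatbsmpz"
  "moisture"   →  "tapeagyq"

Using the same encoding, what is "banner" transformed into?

imuzld

Shifts by position in dozen: pos 0: d→k (+7), pos 1: o→a (+12), pos 2: z→g (+7), pos 3: e→q (+12) — repeating every 2. It's a Vigenère-style cipher with numeric key [7,12]: position i shifts by key[i mod 2].
For banner: b+7=i, a+12=m, n+7=u, n+12=z, e+7=l, r+12=d.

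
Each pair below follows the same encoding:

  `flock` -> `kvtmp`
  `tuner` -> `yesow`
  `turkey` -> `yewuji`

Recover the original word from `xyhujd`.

socket

Shifts by position in flock: pos 0: f→k (+5), pos 1: l→v (+10), pos 2: o→t (+5), pos 3: c→m (+10) — repeating every 2. It's a Vigenère-style cipher with numeric key [5,10]: position i shifts by key[i mod 2].
Reversing it on xyhujd: x−5=s, y−10=o, h−5=c, u−10=k, j−5=e, d−10=t.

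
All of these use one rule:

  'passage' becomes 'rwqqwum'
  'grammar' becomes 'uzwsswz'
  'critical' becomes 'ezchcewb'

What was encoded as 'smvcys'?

p(15)→r(17) and a(0)→w(22) fit y≡17x+22 (mod 26); the inverse of 17 mod 26 is 23. Treating letters as 0–25, the rule is x ↦ 17x + 22 (mod 26).
Undoing it on smvcys: s(18)→23·(18−22)≡12=m; m(12)→23·(12−22)≡4=e; v(21)→23·(21−22)≡3=d; c(2)→23·(2−22)≡8=i; y(24)→23·(24−22)≡20=u; s(18)→23·(18−22)≡12=m (all mod 26).

medium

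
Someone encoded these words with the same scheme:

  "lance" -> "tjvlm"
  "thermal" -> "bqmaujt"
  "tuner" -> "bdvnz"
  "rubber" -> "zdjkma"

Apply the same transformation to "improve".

qvxawem

Shifts by position in lance: pos 0: l→t (+8), pos 1: a→j (+9), pos 2: n→v (+8), pos 3: c→l (+9) — repeating every 2. It's a Vigenère-style cipher with numeric key [8,9]: position i shifts by key[i mod 2].
On improve: i+8=q, m+9=v, p+8=x, r+9=a, o+8=w, v+9=e, e+8=m.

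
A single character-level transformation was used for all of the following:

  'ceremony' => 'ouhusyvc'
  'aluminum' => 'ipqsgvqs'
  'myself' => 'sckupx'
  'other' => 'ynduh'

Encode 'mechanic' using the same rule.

suodivgo

c(2)→o(14) and e(4)→u(20) fit y≡3x+8 (mod 26); the inverse of 3 mod 26 is 9. Treating letters as 0–25, the rule is x ↦ 3x + 8 (mod 26).
Applying it to mechanic: m(12)→3·12+8≡18=s; e(4)→3·4+8≡20=u; c(2)→3·2+8≡14=o; h(7)→3·7+8≡3=d; a(0)→3·0+8≡8=i; n(13)→3·13+8≡21=v; i(8)→3·8+8≡6=g; c(2)→3·2+8≡14=o (all mod 26).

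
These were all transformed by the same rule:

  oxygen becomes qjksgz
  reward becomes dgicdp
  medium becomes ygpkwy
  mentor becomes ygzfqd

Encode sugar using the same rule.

ewscd

Two shifts are in play — +2 for a/e/i/o/u, +12 for every other letter.
For sugar: s(cons)+12=e, u(vowel)+2=w, g(cons)+12=s, a(vowel)+2=c, r(cons)+12=d.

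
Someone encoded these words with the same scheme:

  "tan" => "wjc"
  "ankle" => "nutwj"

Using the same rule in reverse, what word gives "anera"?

river

The output letters match the input read backwards, each shifted +9: tan reversed is nat. Two steps: reverse the string, then apply a Caesar shift of +9.
Decoding anera: shift back: a−9=r, n−9=e, e−9=v, r−9=i, a−9=r → revir; then reverse → river.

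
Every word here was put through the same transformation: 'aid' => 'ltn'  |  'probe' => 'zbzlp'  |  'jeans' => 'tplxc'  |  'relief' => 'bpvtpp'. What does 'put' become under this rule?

The rule splits by letter class: vowels +11, consonants +10.
On put: p(cons)+10=z, u(vowel)+11=f, t(cons)+10=d.

zfd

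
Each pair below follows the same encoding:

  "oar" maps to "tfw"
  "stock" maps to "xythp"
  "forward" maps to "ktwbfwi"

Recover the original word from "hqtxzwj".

closure

Compare letters: o→t is +5, a→f is +5, r→w is +5 — a constant shift. Each letter is shifted forward by 5 in the alphabet (a Caesar shift of +5).
Reversing it on hqtxzwj: h−5=c, q−5=l, t−5=o, x−5=s, z−5=u, w−5=r, j−5=e.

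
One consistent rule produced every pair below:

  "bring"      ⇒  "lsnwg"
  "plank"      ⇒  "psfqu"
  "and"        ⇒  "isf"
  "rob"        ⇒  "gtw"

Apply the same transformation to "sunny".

dsszx

The output letters match the input read backwards, each shifted +5: bring reversed is gnirb. Two steps: reverse the string, then apply a Caesar shift of +5.
Applying it to sunny: reverse → ynnus; then shift: y+5=d, n+5=s, n+5=s, u+5=z, s+5=x.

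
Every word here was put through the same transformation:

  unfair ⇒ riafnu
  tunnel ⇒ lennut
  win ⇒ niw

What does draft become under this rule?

The output letters match the input read backwards: unfair reversed is riafnu. It's just the letters in reverse order.
On draft: reverse → tfard.

tfard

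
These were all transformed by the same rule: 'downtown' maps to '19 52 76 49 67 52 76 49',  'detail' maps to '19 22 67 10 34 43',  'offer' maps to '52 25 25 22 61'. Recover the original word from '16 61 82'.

With a=1..z=26, the number is 3·pos + 7.
Decoding 16 61 82: 16→(16−7)÷3=3=c, 61→(61−7)÷3=18=r, 82→(82−7)÷3=25=y.

cry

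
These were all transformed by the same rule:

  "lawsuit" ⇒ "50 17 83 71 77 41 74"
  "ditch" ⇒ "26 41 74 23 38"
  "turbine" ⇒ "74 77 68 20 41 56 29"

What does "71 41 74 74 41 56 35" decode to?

With a=1..z=26, the number is 3·pos + 14.
Undoing it on 71 41 74 74 41 56 35: 71→(71−14)÷3=19=s, 41→(41−14)÷3=9=i, 74→(74−14)÷3=20=t, 74→(74−14)÷3=20=t, 41→(41−14)÷3=9=i, 56→(56−14)÷3=14=n, 35→(35−14)÷3=7=g.

sitting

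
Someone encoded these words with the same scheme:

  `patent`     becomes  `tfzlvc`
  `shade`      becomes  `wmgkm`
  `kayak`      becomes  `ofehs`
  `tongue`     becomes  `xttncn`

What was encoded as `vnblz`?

river

Each letter shifts forward by (position + 4), i.e. 4, 5, 6, … — the shift grows by one for each successive letter.
Reversing it on vnblz: v−4=r, n−5=i, b−6=v, l−7=e, z−8=r.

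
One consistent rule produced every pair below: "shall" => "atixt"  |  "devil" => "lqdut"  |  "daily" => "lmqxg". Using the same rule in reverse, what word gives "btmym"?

Shifts by position in shall: pos 0: s→a (+8), pos 1: h→t (+12), pos 2: a→i (+8), pos 3: l→x (+12) — repeating every 2. A repeating key of period 2 is used — shifts +8, +12 over and over.
Undoing it on btmym: b−8=t, t−12=h, m−8=e, y−12=m, m−8=e.

theme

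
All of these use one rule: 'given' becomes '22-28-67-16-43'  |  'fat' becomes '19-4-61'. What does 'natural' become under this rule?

g(#7)→22 and i(#9)→28: differences scale by 3, so n = 3·pos + 1. Each letter becomes 3×(its alphabet position, a=1..z=26) + 1.
Applying it to natural: n=14→43, a=1→4, t=20→61, u=21→64, r=18→55, a=1→4, l=12→37.

43-4-61-64-55-4-37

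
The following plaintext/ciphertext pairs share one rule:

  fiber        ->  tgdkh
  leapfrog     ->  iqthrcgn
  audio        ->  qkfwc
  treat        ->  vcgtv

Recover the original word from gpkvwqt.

routine

Two steps: reverse the string, then apply a Caesar shift of +2.
Undoing it on gpkvwqt: shift back: g−2=e, p−2=n, k−2=i, v−2=t, w−2=u, q−2=o, t−2=r → enituor; then reverse → routine.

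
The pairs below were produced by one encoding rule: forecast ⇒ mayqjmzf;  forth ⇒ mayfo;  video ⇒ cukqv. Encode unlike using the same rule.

bzsurq

Shifts by position in forecast: pos 0: f→m (+7), pos 1: o→a (+12), pos 2: r→y (+7), pos 3: e→q (+12) — repeating every 2. The shifts repeat in a cycle of length 2: positions 0,1,… shift by +7, +12, then the pattern repeats.
Applying it to unlike: u+7=b, n+12=z, l+7=s, i+12=u, k+7=r, e+12=q.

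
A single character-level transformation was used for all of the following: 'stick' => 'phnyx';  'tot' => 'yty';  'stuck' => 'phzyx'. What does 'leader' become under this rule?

wjifjq

The output letters match the input read backwards, each shifted +5: stick reversed is kcits. The word is reversed, then every letter is shifted forward by 5.
For leader: reverse → redael; then shift: r+5=w, e+5=j, d+5=i, a+5=f, e+5=j, l+5=q.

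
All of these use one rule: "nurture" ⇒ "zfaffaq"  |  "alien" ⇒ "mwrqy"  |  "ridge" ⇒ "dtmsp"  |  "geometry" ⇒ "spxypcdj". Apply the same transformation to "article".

mccunuq

Shifts by position in nurture: pos 0: n→z (+12), pos 1: u→f (+11), pos 2: r→a (+9), pos 3: t→f (+12), pos 4: u→f (+11), pos 5: r→a (+9) — repeating every 3. It's a Vigenère-style cipher with numeric key [12,11,9]: position i shifts by key[i mod 3].
Applying it to article: a+12=m, r+11=c, t+9=c, i+12=u, c+11=n, l+9=u, e+12=q.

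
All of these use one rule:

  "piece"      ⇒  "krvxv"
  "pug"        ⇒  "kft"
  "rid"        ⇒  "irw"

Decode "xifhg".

crust

Each pair mirrors across the alphabet (p↔k, i↔r, e↔v): positions sum to 25. Each letter is replaced by its mirror in the alphabet: a↔z, b↔y, c↔x, and so on (the Atbash cipher).
Reversing it on xifhg: x↔c, i↔r, f↔u, h↔s, g↔t.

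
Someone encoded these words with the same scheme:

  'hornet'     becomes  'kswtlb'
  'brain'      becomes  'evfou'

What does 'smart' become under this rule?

vqfxa

Letter i (0-indexed) is shifted by i+3, so successive shifts are 3, 4, 5, ….
Applying it to smart: s+3=v, m+4=q, a+5=f, r+6=x, t+7=a.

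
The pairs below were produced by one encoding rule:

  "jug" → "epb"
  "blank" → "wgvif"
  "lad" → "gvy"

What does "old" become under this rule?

jgy

Compare letters: j→e is +21, u→p is +21, g→b is +21 — a constant shift. Every letter moves 21 places later in the alphabet, wrapping around z→a.
Applying it to old: o+21=j, l+21=g, d+21=y.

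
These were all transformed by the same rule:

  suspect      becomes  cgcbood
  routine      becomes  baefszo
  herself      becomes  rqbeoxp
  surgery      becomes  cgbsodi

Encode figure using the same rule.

Shifts by position in suspect: pos 0: s→c (+10), pos 1: u→g (+12), pos 2: s→c (+10), pos 3: p→b (+12) — repeating every 2. A repeating key of period 2 is used — shifts +10, +12 over and over.
On figure: f+10=p, i+12=u, g+10=q, u+12=g, r+10=b, e+12=q.

puqgbq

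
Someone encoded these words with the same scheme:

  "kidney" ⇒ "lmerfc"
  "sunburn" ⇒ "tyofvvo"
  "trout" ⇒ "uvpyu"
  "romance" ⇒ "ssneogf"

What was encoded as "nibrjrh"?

Shifts by position in kidney: pos 0: k→l (+1), pos 1: i→m (+4), pos 2: d→e (+1), pos 3: n→r (+4) — repeating every 2. It's a Vigenère-style cipher with numeric key [1,4]: position i shifts by key[i mod 2].
Reversing it on nibrjrh: n−1=m, i−4=e, b−1=a, r−4=n, j−1=i, r−4=n, h−1=g.

meaning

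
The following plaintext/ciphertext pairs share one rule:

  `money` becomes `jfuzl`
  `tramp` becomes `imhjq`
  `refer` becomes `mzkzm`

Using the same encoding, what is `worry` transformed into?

pfmml

This is an affine cipher: with a=0,…,z=25, each position x becomes (11x+7) mod 26.
For worry: w(22)→11·22+7≡15=p; o(14)→11·14+7≡5=f; r(17)→11·17+7≡12=m; r(17)→11·17+7≡12=m; y(24)→11·24+7≡11=l (all mod 26).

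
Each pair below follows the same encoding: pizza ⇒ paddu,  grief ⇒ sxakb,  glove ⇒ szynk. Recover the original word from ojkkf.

sheet

Each letter's alphabet position (a=0..z=25) is mapped through 17·x+20 mod 26 — an affine cipher.
Undoing it on ojkkf: o(14)→23·(14−20)≡18=s; j(9)→23·(9−20)≡7=h; k(10)→23·(10−20)≡4=e; k(10)→23·(10−20)≡4=e; f(5)→23·(5−20)≡19=t (all mod 26).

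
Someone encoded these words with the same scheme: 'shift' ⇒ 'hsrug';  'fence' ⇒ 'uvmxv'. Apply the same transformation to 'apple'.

Each pair mirrors across the alphabet (s↔h, h↔s, i↔r): positions sum to 25. Each letter is replaced by its mirror in the alphabet: a↔z, b↔y, c↔x, and so on (the Atbash cipher).
On apple: a↔z, p↔k, p↔k, l↔o, e↔v.

zkkov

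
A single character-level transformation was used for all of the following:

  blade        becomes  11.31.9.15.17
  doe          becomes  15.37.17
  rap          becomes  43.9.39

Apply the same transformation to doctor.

b(#2)→11 and l(#12)→31: differences scale by 2, so n = 2·pos + 7. The formula is n = 2×(alphabet index, a=1) + 7.
Applying it to doctor: d=4→15, o=15→37, c=3→13, t=20→47, o=15→37, r=18→43.

15.37.13.47.37.43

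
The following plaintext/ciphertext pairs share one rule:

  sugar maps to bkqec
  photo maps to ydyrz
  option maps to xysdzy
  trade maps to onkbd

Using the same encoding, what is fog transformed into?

qyp

Two steps: reverse the string, then apply a Caesar shift of +10.
Applying it to fog: reverse → gof; then shift: g+10=q, o+10=y, f+10=p.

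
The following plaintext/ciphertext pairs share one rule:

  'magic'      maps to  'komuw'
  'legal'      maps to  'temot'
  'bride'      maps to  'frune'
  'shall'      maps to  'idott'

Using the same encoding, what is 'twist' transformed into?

Each letter's alphabet position (a=0..z=25) is mapped through 17·x+14 mod 26 — an affine cipher.
Applying it to twist: t(19)→17·19+14≡25=z; w(22)→17·22+14≡24=y; i(8)→17·8+14≡20=u; s(18)→17·18+14≡8=i; t(19)→17·19+14≡25=z (all mod 26).

zyuiz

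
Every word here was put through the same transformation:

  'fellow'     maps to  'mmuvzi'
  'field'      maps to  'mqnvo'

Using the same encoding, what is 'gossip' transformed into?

Each letter shifts forward by (position + 7), i.e. 7, 8, 9, … — the shift grows by one for each successive letter.
Applying it to gossip: g+7=n, o+8=w, s+9=b, s+10=c, i+11=t, p+12=b.

nwbctb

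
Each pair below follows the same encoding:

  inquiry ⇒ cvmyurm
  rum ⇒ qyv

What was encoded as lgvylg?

church

The output letters match the input read backwards, each shifted +4: inquiry reversed is yriuqni. Two steps: reverse the string, then apply a Caesar shift of +4.
Reversing it on lgvylg: shift back: l−4=h, g−4=c, v−4=r, y−4=u, l−4=h, g−4=c → hcruhc; then reverse → church.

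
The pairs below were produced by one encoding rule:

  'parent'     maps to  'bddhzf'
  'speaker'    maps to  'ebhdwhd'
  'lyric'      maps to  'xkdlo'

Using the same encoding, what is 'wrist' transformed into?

idlef

The shift depends on letter class: consonant p→b is +12, but vowel a→d is +3. Vowels shift forward by 3 and consonants shift forward by 12.
For wrist: w(cons)+12=i, r(cons)+12=d, i(vowel)+3=l, s(cons)+12=e, t(cons)+12=f.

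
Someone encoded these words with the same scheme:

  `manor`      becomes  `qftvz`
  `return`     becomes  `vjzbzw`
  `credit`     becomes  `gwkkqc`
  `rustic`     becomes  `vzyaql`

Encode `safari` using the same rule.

In manor: m→q is +4, a→f is +5, n→t is +6, o→v is +7 — the shift increases by 1 each position. Letter i (0-indexed) is shifted by i+4, so successive shifts are 4, 5, 6, ….
For safari: s+4=w, a+5=f, f+6=l, a+7=h, r+8=z, i+9=r.

wflhzr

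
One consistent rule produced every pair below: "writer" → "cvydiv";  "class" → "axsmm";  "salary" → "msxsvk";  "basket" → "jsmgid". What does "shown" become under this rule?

mhwcf

Treating letters as 0–25, the rule is x ↦ 17x + 18 (mod 26).
Applying it to shown: s(18)→17·18+18≡12=m; h(7)→17·7+18≡7=h; o(14)→17·14+18≡22=w; w(22)→17·22+18≡2=c; n(13)→17·13+18≡5=f (all mod 26).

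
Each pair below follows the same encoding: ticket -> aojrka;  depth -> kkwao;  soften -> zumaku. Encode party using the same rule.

Vowels shift forward by 6 and consonants shift forward by 7.
On party: p(cons)+7=w, a(vowel)+6=g, r(cons)+7=y, t(cons)+7=a, y(cons)+7=f.

wgyaf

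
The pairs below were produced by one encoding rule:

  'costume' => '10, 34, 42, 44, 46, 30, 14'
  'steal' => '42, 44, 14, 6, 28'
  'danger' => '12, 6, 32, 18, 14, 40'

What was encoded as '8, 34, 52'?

box

c(#3)→10 and o(#15)→34: differences scale by 2, so n = 2·pos + 4. With a=1..z=26, the number is 2·pos + 4.
Reversing it on 8, 34, 52: 8→(8−4)÷2=2=b, 34→(34−4)÷2=15=o, 52→(52−4)÷2=24=x.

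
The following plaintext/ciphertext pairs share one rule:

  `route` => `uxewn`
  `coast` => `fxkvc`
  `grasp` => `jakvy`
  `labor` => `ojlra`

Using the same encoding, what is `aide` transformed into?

It's a Vigenère-style cipher with numeric key [3,9,10]: position i shifts by key[i mod 3].
For aide: a+3=d, i+9=r, d+10=n, e+3=h.

drnh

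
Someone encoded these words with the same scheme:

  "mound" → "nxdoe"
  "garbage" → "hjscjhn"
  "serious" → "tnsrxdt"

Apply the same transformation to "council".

The shift depends on letter class: consonant m→n is +1, but vowel o→x is +9. Two shifts are in play — +9 for a/e/i/o/u, +1 for every other letter.
For council: c(cons)+1=d, o(vowel)+9=x, u(vowel)+9=d, n(cons)+1=o, c(cons)+1=d, i(vowel)+9=r, l(cons)+1=m.

dxdodrm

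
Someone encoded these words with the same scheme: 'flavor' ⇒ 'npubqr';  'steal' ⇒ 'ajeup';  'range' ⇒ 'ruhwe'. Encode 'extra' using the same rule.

etjru

f(5)→n(13) and l(11)→p(15) fit y≡9x+20 (mod 26); the inverse of 9 mod 26 is 3. Each letter's alphabet position (a=0..z=25) is mapped through 9·x+20 mod 26 — an affine cipher.
On extra: e(4)→9·4+20≡4=e; x(23)→9·23+20≡19=t; t(19)→9·19+20≡9=j; r(17)→9·17+20≡17=r; a(0)→9·0+20≡20=u (all mod 26).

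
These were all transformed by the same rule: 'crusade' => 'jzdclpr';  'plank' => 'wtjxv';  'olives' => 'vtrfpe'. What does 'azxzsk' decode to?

Each letter shifts forward by (position + 7), i.e. 7, 8, 9, … — the shift grows by one for each successive letter.
Decoding azxzsk: a−7=t, z−8=r, x−9=o, z−10=p, s−11=h, k−12=y.

trophy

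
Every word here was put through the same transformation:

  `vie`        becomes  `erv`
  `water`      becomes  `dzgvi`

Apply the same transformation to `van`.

Each pair mirrors across the alphabet (v↔e, i↔r, e↔v): positions sum to 25. Each letter is replaced by its mirror in the alphabet: a↔z, b↔y, c↔x, and so on (the Atbash cipher).
For van: v↔e, a↔z, n↔m.

ezm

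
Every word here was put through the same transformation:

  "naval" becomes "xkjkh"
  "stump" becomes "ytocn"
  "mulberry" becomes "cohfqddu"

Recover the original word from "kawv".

acid

n(13)→x(23) and a(0)→k(10) fit y≡21x+10 (mod 26); the inverse of 21 mod 26 is 5. Treating letters as 0–25, the rule is x ↦ 21x + 10 (mod 26).
Undoing it on kawv: k(10)→5·(10−10)≡0=a; a(0)→5·(0−10)≡2=c; w(22)→5·(22−10)≡8=i; v(21)→5·(21−10)≡3=d (all mod 26).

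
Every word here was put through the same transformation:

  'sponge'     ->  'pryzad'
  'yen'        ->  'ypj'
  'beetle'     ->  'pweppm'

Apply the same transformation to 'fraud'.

The output letters match the input read backwards, each shifted +11: sponge reversed is egnops. Read the word backwards and shift each letter +11.
For fraud: reverse → duarf; then shift: d+11=o, u+11=f, a+11=l, r+11=c, f+11=q.

oflcq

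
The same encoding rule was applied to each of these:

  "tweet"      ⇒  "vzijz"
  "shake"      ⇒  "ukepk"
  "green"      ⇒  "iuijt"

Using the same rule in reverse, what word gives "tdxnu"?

In tweet: t→v is +2, w→z is +3, e→i is +4, e→j is +5 — the shift increases by 1 each position. Letter i (0-indexed) is shifted by i+2, so successive shifts are 2, 3, 4, ….
Decoding tdxnu: t−2=r, d−3=a, x−4=t, n−5=i, u−6=o.

ratio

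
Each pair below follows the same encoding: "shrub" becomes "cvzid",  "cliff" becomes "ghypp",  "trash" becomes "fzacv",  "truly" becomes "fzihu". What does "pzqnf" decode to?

s(18)→c(2) and h(7)→v(21) fit y≡3x+0 (mod 26); the inverse of 3 mod 26 is 9. This is an affine cipher: with a=0,…,z=25, each position x becomes (3x+0) mod 26.
Undoing it on pzqnf: p(15)→9·(15−0)≡5=f; z(25)→9·(25−0)≡17=r; q(16)→9·(16−0)≡14=o; n(13)→9·(13−0)≡13=n; f(5)→9·(5−0)≡19=t (all mod 26).

front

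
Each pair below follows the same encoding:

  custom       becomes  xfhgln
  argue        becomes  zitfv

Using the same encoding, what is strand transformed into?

Each letter is replaced by its mirror in the alphabet: a↔z, b↔y, c↔x, and so on (the Atbash cipher).
On strand: s↔h, t↔g, r↔i, a↔z, n↔m, d↔w.

hgizmw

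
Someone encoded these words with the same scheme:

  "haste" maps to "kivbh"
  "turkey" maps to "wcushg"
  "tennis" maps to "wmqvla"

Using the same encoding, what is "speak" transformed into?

vxhin

It's a Vigenère-style cipher with numeric key [3,8]: position i shifts by key[i mod 2].
For speak: s+3=v, p+8=x, e+3=h, a+8=i, k+3=n.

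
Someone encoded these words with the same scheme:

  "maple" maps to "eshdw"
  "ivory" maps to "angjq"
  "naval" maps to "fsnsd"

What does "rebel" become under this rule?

Compare letters: m→e is +18, a→s is +18, p→h is +18 — a constant shift. It's a constant shift of +18 (ROT18).
On rebel: r+18=j, e+18=w, b+18=t, e+18=w, l+18=d.

jwtwd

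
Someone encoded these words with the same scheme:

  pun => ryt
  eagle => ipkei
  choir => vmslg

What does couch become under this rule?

lgysg

The word is reversed, then every letter is shifted forward by 4.
Applying it to couch: reverse → hcuoc; then shift: h+4=l, c+4=g, u+4=y, o+4=s, c+4=g.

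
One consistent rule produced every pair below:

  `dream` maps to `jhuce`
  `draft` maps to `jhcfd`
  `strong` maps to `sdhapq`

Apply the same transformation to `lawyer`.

d(3)→j(9) and r(17)→h(7) fit y≡11x+2 (mod 26); the inverse of 11 mod 26 is 19. Each letter's alphabet position (a=0..z=25) is mapped through 11·x+2 mod 26 — an affine cipher.
For lawyer: l(11)→11·11+2≡19=t; a(0)→11·0+2≡2=c; w(22)→11·22+2≡10=k; y(24)→11·24+2≡6=g; e(4)→11·4+2≡20=u; r(17)→11·17+2≡7=h (all mod 26).

tckguh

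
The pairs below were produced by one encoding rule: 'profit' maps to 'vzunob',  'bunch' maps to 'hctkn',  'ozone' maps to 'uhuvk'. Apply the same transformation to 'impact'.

ouviib

Shifts by position in profit: pos 0: p→v (+6), pos 1: r→z (+8), pos 2: o→u (+6), pos 3: f→n (+8) — repeating every 2. The shifts repeat in a cycle of length 2: positions 0,1,… shift by +6, +8, then the pattern repeats.
On impact: i+6=o, m+8=u, p+6=v, a+8=i, c+6=i, t+8=b.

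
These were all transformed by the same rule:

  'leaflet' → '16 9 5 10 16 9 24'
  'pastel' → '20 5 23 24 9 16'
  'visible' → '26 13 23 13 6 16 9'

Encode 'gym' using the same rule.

11 29 17

l is letter #12 and maps to 16: an offset of 4. The number is (letter's place in the alphabet, a=1) + 4.
On gym: g=7→11, y=25→29, m=13→17.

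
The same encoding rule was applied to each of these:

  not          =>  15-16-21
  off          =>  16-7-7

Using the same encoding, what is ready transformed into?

n is letter #14 and maps to 15: an offset of 1. The number is (letter's place in the alphabet, a=1) + 1.
For ready: r=18→19, e=5→6, a=1→2, d=4→5, y=25→26.

19-6-2-5-26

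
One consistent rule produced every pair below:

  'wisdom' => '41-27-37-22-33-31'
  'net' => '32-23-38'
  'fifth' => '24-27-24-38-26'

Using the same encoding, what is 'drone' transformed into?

w is letter #23 and maps to 41: an offset of 18. The number is (letter's place in the alphabet, a=1) + 18.
Applying it to drone: d=4→22, r=18→36, o=15→33, n=14→32, e=5→23.

22-36-33-32-23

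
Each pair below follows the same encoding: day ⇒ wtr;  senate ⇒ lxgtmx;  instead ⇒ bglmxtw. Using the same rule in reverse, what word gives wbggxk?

Every letter moves 19 places later in the alphabet, wrapping around z→a.
Undoing it on wbggxk: w−19=d, b−19=i, g−19=n, g−19=n, x−19=e, k−19=r.

dinner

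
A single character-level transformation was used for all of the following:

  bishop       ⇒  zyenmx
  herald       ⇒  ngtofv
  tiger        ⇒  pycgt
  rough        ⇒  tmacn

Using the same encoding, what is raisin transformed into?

toyeyb

This is an affine cipher: with a=0,…,z=25, each position x becomes (11x+14) mod 26.
On raisin: r(17)→11·17+14≡19=t; a(0)→11·0+14≡14=o; i(8)→11·8+14≡24=y; s(18)→11·18+14≡4=e; i(8)→11·8+14≡24=y; n(13)→11·13+14≡1=b (all mod 26).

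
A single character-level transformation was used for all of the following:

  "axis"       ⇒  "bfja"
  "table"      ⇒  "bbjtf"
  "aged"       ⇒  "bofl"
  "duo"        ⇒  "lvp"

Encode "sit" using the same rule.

ajb

The shift depends on letter class: consonant x→f is +8, but vowel a→b is +1. The rule splits by letter class: vowels +1, consonants +8.
Applying it to sit: s(cons)+8=a, i(vowel)+1=j, t(cons)+8=b.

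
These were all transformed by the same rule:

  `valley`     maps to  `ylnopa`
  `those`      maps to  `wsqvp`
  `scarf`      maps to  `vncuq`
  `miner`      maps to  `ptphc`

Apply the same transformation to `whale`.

It's a Vigenère-style cipher with numeric key [3,11,2]: position i shifts by key[i mod 3].
Applying it to whale: w+3=z, h+11=s, a+2=c, l+3=o, e+11=p.

zscop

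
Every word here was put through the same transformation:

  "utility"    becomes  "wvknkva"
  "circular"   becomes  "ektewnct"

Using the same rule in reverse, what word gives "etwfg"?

Compare letters: u→w is +2, t→v is +2, i→k is +2 — a constant shift. Every letter moves 2 places later in the alphabet, wrapping around z→a.
Reversing it on etwfg: e−2=c, t−2=r, w−2=u, f−2=d, g−2=e.

crude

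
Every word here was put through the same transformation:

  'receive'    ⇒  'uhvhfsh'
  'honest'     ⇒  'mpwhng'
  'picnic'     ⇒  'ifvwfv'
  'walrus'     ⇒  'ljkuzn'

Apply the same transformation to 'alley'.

r(17)→u(20) and e(4)→h(7) fit y≡19x+9 (mod 26); the inverse of 19 mod 26 is 11. Treating letters as 0–25, the rule is x ↦ 19x + 9 (mod 26).
For alley: a(0)→19·0+9≡9=j; l(11)→19·11+9≡10=k; l(11)→19·11+9≡10=k; e(4)→19·4+9≡7=h; y(24)→19·24+9≡23=x (all mod 26).

jkkhx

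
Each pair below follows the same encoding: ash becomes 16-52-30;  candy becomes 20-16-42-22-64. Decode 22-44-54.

dot

With a=1..z=26, the number is 2·pos + 14.
Undoing it on 22-44-54: 22→(22−14)÷2=4=d, 44→(44−14)÷2=15=o, 54→(54−14)÷2=20=t.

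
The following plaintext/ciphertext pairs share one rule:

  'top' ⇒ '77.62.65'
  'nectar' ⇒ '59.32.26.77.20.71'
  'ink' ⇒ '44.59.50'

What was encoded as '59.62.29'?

nod

Each letter becomes 3×(its alphabet position, a=1..z=26) + 17.
Undoing it on 59.62.29: 59→(59−17)÷3=14=n, 62→(62−17)÷3=15=o, 29→(29−17)÷3=4=d.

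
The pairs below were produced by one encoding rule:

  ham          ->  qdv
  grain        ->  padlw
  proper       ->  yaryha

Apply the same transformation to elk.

hut

The shift depends on letter class: consonant h→q is +9, but vowel a→d is +3. The rule splits by letter class: vowels +3, consonants +9.
For elk: e(vowel)+3=h, l(cons)+9=u, k(cons)+9=t.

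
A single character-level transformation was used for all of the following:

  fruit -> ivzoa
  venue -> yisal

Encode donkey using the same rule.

In fruit: f→i is +3, r→v is +4, u→z is +5, i→o is +6 — the shift increases by 1 each position. The shift increases by 1 at each position, starting from +3: 3, 4, 5, ….
On donkey: d+3=g, o+4=s, n+5=s, k+6=q, e+7=l, y+8=g.

gssqlg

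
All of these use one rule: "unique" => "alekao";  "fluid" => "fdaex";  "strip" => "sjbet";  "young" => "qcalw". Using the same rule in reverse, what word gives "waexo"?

guide

u(20)→a(0) and n(13)→l(11) fit y≡17x+24 (mod 26); the inverse of 17 mod 26 is 23. Treating letters as 0–25, the rule is x ↦ 17x + 24 (mod 26).
Reversing it on waexo: w(22)→23·(22−24)≡6=g; a(0)→23·(0−24)≡20=u; e(4)→23·(4−24)≡8=i; x(23)→23·(23−24)≡3=d; o(14)→23·(14−24)≡4=e (all mod 26).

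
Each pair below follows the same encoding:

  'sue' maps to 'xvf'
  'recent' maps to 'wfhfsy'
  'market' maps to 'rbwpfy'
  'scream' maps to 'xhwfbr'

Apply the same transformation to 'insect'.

jsxfhy

The rule splits by letter class: vowels +1, consonants +5.
Applying it to insect: i(vowel)+1=j, n(cons)+5=s, s(cons)+5=x, e(vowel)+1=f, c(cons)+5=h, t(cons)+5=y.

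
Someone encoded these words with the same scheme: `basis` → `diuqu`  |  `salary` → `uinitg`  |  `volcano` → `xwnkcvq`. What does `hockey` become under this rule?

Shifts by position in basis: pos 0: b→d (+2), pos 1: a→i (+8), pos 2: s→u (+2), pos 3: i→q (+8) — repeating every 2. The shifts repeat in a cycle of length 2: positions 0,1,… shift by +2, +8, then the pattern repeats.
Applying it to hockey: h+2=j, o+8=w, c+2=e, k+8=s, e+2=g, y+8=g.

jwesgg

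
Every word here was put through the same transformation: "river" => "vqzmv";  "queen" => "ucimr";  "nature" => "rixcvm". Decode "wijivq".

Shifts by position in river: pos 0: r→v (+4), pos 1: i→q (+8), pos 2: v→z (+4), pos 3: e→m (+8) — repeating every 2. The shifts repeat in a cycle of length 2: positions 0,1,… shift by +4, +8, then the pattern repeats.
Undoing it on wijivq: w−4=s, i−8=a, j−4=f, i−8=a, v−4=r, q−8=i.

safari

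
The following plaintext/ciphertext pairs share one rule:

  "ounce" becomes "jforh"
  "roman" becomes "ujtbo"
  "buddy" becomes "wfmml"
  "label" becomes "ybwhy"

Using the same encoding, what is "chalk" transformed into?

rsbyd

o(14)→j(9) and u(20)→f(5) fit y≡21x+1 (mod 26); the inverse of 21 mod 26 is 5. This is an affine cipher: with a=0,…,z=25, each position x becomes (21x+1) mod 26.
Applying it to chalk: c(2)→21·2+1≡17=r; h(7)→21·7+1≡18=s; a(0)→21·0+1≡1=b; l(11)→21·11+1≡24=y; k(10)→21·10+1≡3=d (all mod 26).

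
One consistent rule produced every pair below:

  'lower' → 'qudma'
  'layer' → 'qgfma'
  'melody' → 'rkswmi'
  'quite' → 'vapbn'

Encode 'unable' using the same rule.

zthjuo

In lower: l→q is +5, o→u is +6, w→d is +7, e→m is +8 — the shift increases by 1 each position. Letter i (0-indexed) is shifted by i+5, so successive shifts are 5, 6, 7, ….
On unable: u+5=z, n+6=t, a+7=h, b+8=j, l+9=u, e+10=o.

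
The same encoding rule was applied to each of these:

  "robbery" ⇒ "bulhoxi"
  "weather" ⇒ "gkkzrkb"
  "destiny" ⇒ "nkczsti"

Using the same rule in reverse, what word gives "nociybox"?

It's a Vigenère-style cipher with numeric key [10,6]: position i shifts by key[i mod 2].
Reversing it on nociybox: n−10=d, o−6=i, c−10=s, i−6=c, y−10=o, b−6=v, o−10=e, x−6=r.

discover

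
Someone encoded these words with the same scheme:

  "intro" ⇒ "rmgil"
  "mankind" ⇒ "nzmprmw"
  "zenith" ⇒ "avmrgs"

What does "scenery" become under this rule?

Each pair mirrors across the alphabet (i↔r, n↔m, t↔g): positions sum to 25. Letters are reflected about the middle of the alphabet (position → 25−position): Atbash.
On scenery: s↔h, c↔x, e↔v, n↔m, e↔v, r↔i, y↔b.

hxvmvib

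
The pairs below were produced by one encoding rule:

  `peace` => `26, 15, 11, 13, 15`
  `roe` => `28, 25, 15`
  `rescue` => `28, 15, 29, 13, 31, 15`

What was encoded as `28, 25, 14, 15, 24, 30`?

p is letter #16 and maps to 26: an offset of 10. Letters become their 1-based position plus 10 (so a→11, b→12, …).
Decoding 28, 25, 14, 15, 24, 30: 28→(28−10)÷1=18=r, 25→(25−10)÷1=15=o, 14→(14−10)÷1=4=d, 15→(15−10)÷1=5=e, 24→(24−10)÷1=14=n, 30→(30−10)÷1=20=t.

rodent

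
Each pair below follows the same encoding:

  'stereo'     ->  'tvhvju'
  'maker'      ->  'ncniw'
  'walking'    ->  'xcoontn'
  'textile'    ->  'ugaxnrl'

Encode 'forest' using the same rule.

In stereo: s→t is +1, t→v is +2, e→h is +3, r→v is +4 — the shift increases by 1 each position. The shift increases by 1 at each position, starting from +1: 1, 2, 3, ….
Applying it to forest: f+1=g, o+2=q, r+3=u, e+4=i, s+5=x, t+6=z.

gquixz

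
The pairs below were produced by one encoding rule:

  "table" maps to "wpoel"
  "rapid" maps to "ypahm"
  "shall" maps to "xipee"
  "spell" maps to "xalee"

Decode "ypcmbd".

random

t(19)→w(22) and a(0)→p(15) fit y≡25x+15 (mod 26); the inverse of 25 mod 26 is 25. Treating letters as 0–25, the rule is x ↦ 25x + 15 (mod 26).
Decoding ypcmbd: y(24)→25·(24−15)≡17=r; p(15)→25·(15−15)≡0=a; c(2)→25·(2−15)≡13=n; m(12)→25·(12−15)≡3=d; b(1)→25·(1−15)≡14=o; d(3)→25·(3−15)≡12=m (all mod 26).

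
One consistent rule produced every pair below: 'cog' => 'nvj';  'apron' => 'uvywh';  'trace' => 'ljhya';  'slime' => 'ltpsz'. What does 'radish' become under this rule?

The word is reversed, then every letter is shifted forward by 7.
For radish: reverse → hsidar; then shift: h+7=o, s+7=z, i+7=p, d+7=k, a+7=h, r+7=y.

ozpkhy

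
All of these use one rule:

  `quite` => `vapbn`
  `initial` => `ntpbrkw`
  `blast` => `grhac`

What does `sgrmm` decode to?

naked

Letter i (0-indexed) is shifted by i+5, so successive shifts are 5, 6, 7, ….
Reversing it on sgrmm: s−5=n, g−6=a, r−7=k, m−8=e, m−9=d.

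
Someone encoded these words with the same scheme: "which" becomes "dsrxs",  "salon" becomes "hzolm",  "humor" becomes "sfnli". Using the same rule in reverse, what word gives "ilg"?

Each letter is replaced by its mirror in the alphabet: a↔z, b↔y, c↔x, and so on (the Atbash cipher).
Undoing it on ilg: i↔r, l↔o, g↔t.

rot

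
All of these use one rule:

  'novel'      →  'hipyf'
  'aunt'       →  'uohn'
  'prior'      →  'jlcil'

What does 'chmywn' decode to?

insect

Compare letters: n→h is +20, o→i is +20, v→p is +20 — a constant shift. It's a constant shift of +20 (ROT20).
Decoding chmywn: c−20=i, h−20=n, m−20=s, y−20=e, w−20=c, n−20=t.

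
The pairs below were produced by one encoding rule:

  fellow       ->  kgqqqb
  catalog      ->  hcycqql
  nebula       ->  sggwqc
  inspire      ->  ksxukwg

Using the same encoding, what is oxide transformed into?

The rule splits by letter class: vowels +2, consonants +5.
For oxide: o(vowel)+2=q, x(cons)+5=c, i(vowel)+2=k, d(cons)+5=i, e(vowel)+2=g.

qckig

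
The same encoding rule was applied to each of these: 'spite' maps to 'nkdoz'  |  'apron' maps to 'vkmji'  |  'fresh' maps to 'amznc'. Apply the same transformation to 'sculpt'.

Each letter is shifted forward by 21 in the alphabet (a Caesar shift of +21).
On sculpt: s+21=n, c+21=x, u+21=p, l+21=g, p+21=k, t+21=o.

nxpgko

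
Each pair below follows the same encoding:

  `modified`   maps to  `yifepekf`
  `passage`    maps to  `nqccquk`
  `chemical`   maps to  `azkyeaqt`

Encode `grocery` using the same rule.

uxiakxg

This is an affine cipher: with a=0,…,z=25, each position x becomes (5x+16) mod 26.
On grocery: g(6)→5·6+16≡20=u; r(17)→5·17+16≡23=x; o(14)→5·14+16≡8=i; c(2)→5·2+16≡0=a; e(4)→5·4+16≡10=k; r(17)→5·17+16≡23=x; y(24)→5·24+16≡6=g (all mod 26).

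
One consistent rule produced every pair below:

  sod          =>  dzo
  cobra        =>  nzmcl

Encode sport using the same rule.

Compare letters: s→d is +11, o→z is +11, d→o is +11 — a constant shift. It's a constant shift of +11 (ROT11).
Applying it to sport: s+11=d, p+11=a, o+11=z, r+11=c, t+11=e.

dazce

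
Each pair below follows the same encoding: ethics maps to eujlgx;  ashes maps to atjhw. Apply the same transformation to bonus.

bppxw

In ethics: e→e is +0, t→u is +1, h→j is +2, i→l is +3 — the shift increases by 1 each position. The shift increases by 1 at each position, starting from +0: 0, 1, 2, ….
For bonus: b+0=b, o+1=p, n+2=p, u+3=x, s+4=w.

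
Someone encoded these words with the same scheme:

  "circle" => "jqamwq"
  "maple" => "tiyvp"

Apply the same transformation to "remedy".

ymvook

In circle: c→j is +7, i→q is +8, r→a is +9, c→m is +10 — the shift increases by 1 each position. Letter i (0-indexed) is shifted by i+7, so successive shifts are 7, 8, 9, ….
For remedy: r+7=y, e+8=m, m+9=v, e+10=o, d+11=o, y+12=k.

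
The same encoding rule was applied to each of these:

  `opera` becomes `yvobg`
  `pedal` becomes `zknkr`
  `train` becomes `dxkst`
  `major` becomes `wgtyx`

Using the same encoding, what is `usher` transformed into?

eyrox

Shifts by position in opera: pos 0: o→y (+10), pos 1: p→v (+6), pos 2: e→o (+10), pos 3: r→b (+10), pos 4: a→g (+6) — repeating every 3. A repeating key of period 3 is used — shifts +10, +6, +10 over and over.
For usher: u+10=e, s+6=y, h+10=r, e+10=o, r+6=x.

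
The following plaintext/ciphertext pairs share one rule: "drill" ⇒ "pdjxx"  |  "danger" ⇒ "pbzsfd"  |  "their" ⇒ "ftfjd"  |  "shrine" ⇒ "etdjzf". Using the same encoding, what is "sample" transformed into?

The shift depends on letter class: consonant d→p is +12, but vowel i→j is +1. Vowels shift forward by 1 and consonants shift forward by 12.
For sample: s(cons)+12=e, a(vowel)+1=b, m(cons)+12=y, p(cons)+12=b, l(cons)+12=x, e(vowel)+1=f.

ebybxf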